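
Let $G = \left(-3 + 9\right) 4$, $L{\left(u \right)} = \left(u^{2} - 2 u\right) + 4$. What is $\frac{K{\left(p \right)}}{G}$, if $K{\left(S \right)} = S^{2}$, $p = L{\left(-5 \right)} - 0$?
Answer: $\frac{507}{8} \approx 63.375$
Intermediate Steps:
$L{\left(u \right)} = 4 + u^{2} - 2 u$
$G = 24$ ($G = 6 \cdot 4 = 24$)
$p = 39$ ($p = \left(4 + \left(-5\right)^{2} - -10\right) - 0 = \left(4 + 25 + 10\right) + 0 = 39 + 0 = 39$)
$\frac{K{\left(p \right)}}{G} = \frac{39^{2}}{24} = 1521 \cdot \frac{1}{24} = \frac{507}{8}$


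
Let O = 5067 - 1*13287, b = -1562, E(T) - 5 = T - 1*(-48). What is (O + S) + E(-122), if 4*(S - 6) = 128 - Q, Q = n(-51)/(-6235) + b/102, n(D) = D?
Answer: -5244955003/635970 ≈ -8247.2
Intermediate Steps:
E(T) = 53 + T (E(T) = 5 + (T - 1*(-48)) = 5 + (T + 48) = 5 + (48 + T) = 53 + T)
O = -8220 (O = 5067 - 13287 = -8220)
Q = -4866934/317985 (Q = -51/(-6235) - 1562/102 = -51*(-1/6235) - 1562*1/102 = 51/6235 - 781/51 = -4866934/317985 ≈ -15.306)
S = 26600327/635970 (S = 6 + (128 - 1*(-4866934/317985))/4 = 6 + (128 + 4866934/317985)/4 = 6 + (¼)*(45569014/317985) = 6 + 22784507/635970 = 26600327/635970 ≈ 41.826)
(O + S) + E(-122) = (-8220 + 26600327/635970) + (53 - 122) = -5201073073/635970 - 69 = -5244955003/635970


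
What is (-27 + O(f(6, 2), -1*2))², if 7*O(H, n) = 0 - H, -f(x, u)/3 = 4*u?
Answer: 27225/49 ≈ 555.61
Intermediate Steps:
f(x, u) = -12*u
O(H, n) = -H/7 (O(H, n) = (0 - H)/7 = (-H)/7 = -H/7)
(-27 + O(f(6, 2), -1*2))² = (-27 - (-12)*2/7)² = (-27 - ⅐*(-24))² = (-27 + 24/7)² = (-165/7)² = 27225/49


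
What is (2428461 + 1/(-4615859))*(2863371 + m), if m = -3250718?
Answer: -4341940462326586306/4615859 ≈ -9.4066e+11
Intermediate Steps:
(2428461 + 1/(-4615859))*(2863371 + m) = (2428461 + 1/(-4615859))*(2863371 - 3250718) = (2428461 - 1/4615859)*(-387347) = (11209433562998/4615859)*(-387347) = -4341940462326586306/4615859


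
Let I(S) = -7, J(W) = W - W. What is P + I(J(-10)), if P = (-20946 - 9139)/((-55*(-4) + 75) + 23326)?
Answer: -195432/23621 ≈ -8.2737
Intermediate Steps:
J(W) = 0
P = -30085/23621 (P = -30085/((220 + 75) + 23326) = -30085/(295 + 23326) = -30085/23621 ≈ -1.2737)
P + I(J(-10)) = -30085/23621 - 7 = -195432/23621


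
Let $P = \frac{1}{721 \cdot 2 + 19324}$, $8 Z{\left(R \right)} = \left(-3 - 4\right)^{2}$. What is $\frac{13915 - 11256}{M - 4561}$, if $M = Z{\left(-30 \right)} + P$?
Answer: $- \frac{220867176}{378346133} \approx -0.58377$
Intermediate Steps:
$Z{\left(R \right)} = \frac{49}{8}$ ($Z{\left(R \right)} = \frac{\left(-3 - 4\right)^{2}}{8} = \frac{\left(-7\right)^{2}}{8} = \frac{1}{8} \cdot 49 = \frac{49}{8}$)
$P = \frac{1}{20766}$ ($P = \frac{1}{1442 + 19324} = \frac{1}{20766} \approx 4.8156 \cdot 10^{-5}$)
$M = \frac{508771}{83064}$ ($M = \frac{49}{8} + \frac{1}{20766} = \frac{508771}{83064} \approx 6.125$)
$\frac{13915 - 11256}{M - 4561} = \frac{13915 - 11256}{\frac{508771}{83064} - 4561} = \frac{2659}{- \frac{378346133}{83064}} = 2659 \left(- \frac{83064}{378346133}\right) = - \frac{220867176}{378346133}$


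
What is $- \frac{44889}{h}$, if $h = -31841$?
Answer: $\frac{44889}{31841} \approx 1.4098$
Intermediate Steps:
$- \frac{44889}{h} = - \frac{44889}{-31841} = \left(-44889\right) \left(- \frac{1}{31841}\right) = \frac{44889}{31841}$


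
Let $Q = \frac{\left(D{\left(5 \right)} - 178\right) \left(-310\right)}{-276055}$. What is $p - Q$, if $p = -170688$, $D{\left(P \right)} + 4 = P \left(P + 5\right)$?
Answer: $- \frac{303995064}{1781} \approx -1.7069 \cdot 10^{5}$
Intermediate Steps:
$D{\left(P \right)} = -4 + P \left(5 + P\right)$ ($D{\left(P \right)} = -4 + P \left(P + 5\right) = -4 + P \left(5 + P\right)$)
$Q = - \frac{264}{1781}$ ($Q = \frac{\left(\left(-4 + 5^{2} + 5 \cdot 5\right) - 178\right) \left(-310\right)}{-276055} = \left(\left(-4 + 25 + 25\right) - 178\right) \left(-310\right) \left(- \frac{1}{276055}\right) = \left(46 - 178\right) \left(-310\right) \left(- \frac{1}{276055}\right) = \left(-132\right) \left(-310\right) \left(- \frac{1}{276055}\right) = 40920 \left(- \frac{1}{276055}\right) = - \frac{264}{1781} \approx -0.14823$)
$p - Q = -170688 - - \frac{264}{1781} = -170688 + \frac{264}{1781} = - \frac{303995064}{1781}$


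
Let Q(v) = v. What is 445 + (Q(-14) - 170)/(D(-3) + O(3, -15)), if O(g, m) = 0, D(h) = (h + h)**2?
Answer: 3959/9 ≈ 439.89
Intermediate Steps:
D(h) = 4*h**2 (D(h) = (2*h)**2 = 4*h**2)
445 + (Q(-14) - 170)/(D(-3) + O(3, -15)) = 445 + (-14 - 170)/(4*(-3)**2 + 0) = 445 - 184/(4*9 + 0) = 445 - 184/(36 + 0) = 445 - 184/36 = 445 - 184*1/36 = 445 - 46/9 = 3959/9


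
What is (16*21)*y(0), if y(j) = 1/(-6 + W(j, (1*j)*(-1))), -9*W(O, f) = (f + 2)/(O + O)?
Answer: 0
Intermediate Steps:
W(O, f) = -(2 + f)/(18*O) (W(O, f) = -(f + 2)/(9*(O + O)) = -(2 + f)/(9*(2*O)) = -(2 + f)*1/(2*O)/9 = -(2 + f)/(18*O))
y(j) = 1/(-6 + (-2 + j)/(18*j)) (y(j) = 1/(-6 + (-2 - 1*j*(-1))/(18*j)) = 1/(-6 + (-2 - j*(-1))/(18*j)) = 1/(-6 + (-2 - (-1)*j)/(18*j)) = 1/(-6 + (-2 + j)/(18*j)))
(16*21)*y(0) = (16*21)*(-18*0/(2 + 107*0)) = 336*(-18*0/(2 + 0)) = 336*(-18*0/2) = 336*(-18*0*½) = 336*0 = 0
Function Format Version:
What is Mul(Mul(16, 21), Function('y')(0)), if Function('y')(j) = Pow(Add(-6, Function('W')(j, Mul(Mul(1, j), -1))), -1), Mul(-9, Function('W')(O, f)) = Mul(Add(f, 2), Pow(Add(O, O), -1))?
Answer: 0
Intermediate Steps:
Function('W')(O, f) = Mul(Rational(-1, 18), Pow(O, -1), Add(2, f)) (Function('W')(O, f) = Mul(Rational(-1, 9), Mul(Add(f, 2), Pow(Add(O, O), -1))) = Mul(Rational(-1, 9), Mul(Add(2, f), Pow(Mul(2, O), -1))) = Mul(Rational(-1, 9), Mul(Add(2, f), Mul(Rational(1, 2), Pow(O, -1)))) = Mul(Rational(-1, 9), Mul(Rational(1, 2), Pow(O, -1), Add(2, f))) = Mul(Rational(-1, 18), Pow(O, -1), Add(2, f)))
Function('y')(j) = Pow(Add(-6, Mul(Rational(1, 18), Pow(j, -1), Add(-2, j))), -1) (Function('y')(j) = Pow(Add(-6, Mul(Rational(1, 18), Pow(j, -1), Add(-2, Mul(-1, Mul(Mul(1, j), -1))))), -1) = Pow(Add(-6, Mul(Rational(1, 18), Pow(j, -1), Add(-2, Mul(-1, Mul(j, -1))))), -1) = Pow(Add(-6, Mul(Rational(1, 18), Pow(j, -1), Add(-2, Mul(-1, Mul(-1, j))))), -1) = Pow(Add(-6, Mul(Rational(1, 18), Pow(j, -1), Add(-2, j))), -1))
Mul(Mul(16, 21), Function('y')(0)) = Mul(Mul(16, 21), Mul(-18, 0, Pow(Add(2, Mul(107, 0)), -1))) = Mul(336, Mul(-18, 0, Pow(Add(2, 0), -1))) = Mul(336, Mul(-18, 0, Pow(2, -1))) = Mul(336, Mul(-18, 0, Rational(1, 2))) = Mul(336, 0) = 0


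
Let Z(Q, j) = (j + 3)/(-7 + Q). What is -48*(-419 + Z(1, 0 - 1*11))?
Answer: 20048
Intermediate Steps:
Z(Q, j) = (3 + j)/(-7 + Q)
-48*(-419 + Z(1, 0 - 1*11)) = -48*(-419 + (3 + (0 - 1*11))/(-7 + 1)) = -48*(-419 + (3 + (0 - 11))/(-6)) = -48*(-419 - (3 - 11)/6) = -48*(-419 - ⅙*(-8)) = -48*(-419 + 4/3) = -48*(-1253/3) = 20048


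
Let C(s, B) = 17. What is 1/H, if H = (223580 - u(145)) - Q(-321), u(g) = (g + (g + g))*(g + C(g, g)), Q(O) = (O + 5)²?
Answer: 1/53254 ≈ 1.8778e-5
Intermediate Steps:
Q(O) = (5 + O)²
u(g) = 3*g*(17 + g) (u(g) = (g + (g + g))*(g + 17) = (g + 2*g)*(17 + g) = (3*g)*(17 + g) = 3*g*(17 + g))
H = 53254 (H = (223580 - 3*145*(17 + 145)) - (5 - 321)² = (223580 - 3*145*162) - 1*(-316)² = (223580 - 1*70470) - 1*99856 = (223580 - 70470) - 99856 = 153110 - 99856 = 53254)
1/H = 1/53254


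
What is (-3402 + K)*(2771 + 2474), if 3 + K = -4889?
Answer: -43502030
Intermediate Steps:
K = -4892 (K = -3 - 4889 = -4892)
(-3402 + K)*(2771 + 2474) = (-3402 - 4892)*(2771 + 2474) = -8294*5245 = -43502030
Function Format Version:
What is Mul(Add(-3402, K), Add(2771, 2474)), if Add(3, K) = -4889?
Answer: -43502030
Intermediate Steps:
K = -4892 (K = Add(-3, -4889) = -4892)
Mul(Add(-3402, K), Add(2771, 2474)) = Mul(Add(-3402, -4892), Add(2771, 2474)) = Mul(-8294, 5245) = -43502030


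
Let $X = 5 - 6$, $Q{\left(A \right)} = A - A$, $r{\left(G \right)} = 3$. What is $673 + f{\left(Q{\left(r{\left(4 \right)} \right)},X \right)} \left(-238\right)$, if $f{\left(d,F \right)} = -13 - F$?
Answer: $3529$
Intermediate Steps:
$Q{\left(A \right)} = 0$
$X = -1$ ($X = 5 - 6 = -1$)
$673 + f{\left(Q{\left(r{\left(4 \right)} \right)},X \right)} \left(-238\right) = 673 + \left(-13 - -1\right) \left(-238\right) = 673 + \left(-13 + 1\right) \left(-238\right) = 673 - -2856 = 673 + 2856 = 3529$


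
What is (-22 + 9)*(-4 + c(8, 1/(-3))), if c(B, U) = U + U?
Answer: 182/3 ≈ 60.667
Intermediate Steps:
c(B, U) = 2*U
(-22 + 9)*(-4 + c(8, 1/(-3))) = (-22 + 9)*(-4 + 2/(-3)) = -13*(-4 + 2*(-⅓)) = -13*(-4 - ⅔) = -13*(-14/3) = 182/3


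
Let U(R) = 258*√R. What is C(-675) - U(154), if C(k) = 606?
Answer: 606 - 258*√154 ≈ -2595.7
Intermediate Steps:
C(-675) - U(154) = 606 - 258*√154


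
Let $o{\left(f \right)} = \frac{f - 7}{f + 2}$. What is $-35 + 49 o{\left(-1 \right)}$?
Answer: $-427$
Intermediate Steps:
$o{\left(f \right)} = \frac{-7 + f}{2 + f}$
$-35 + 49 o{\left(-1 \right)} = -35 + 49 \frac{-7 - 1}{2 - 1} = -35 + 49 \cdot 1^{-1} \left(-8\right) = -35 + 49 \cdot 1 \left(-8\right) = -35 + 49 \left(-8\right) = -35 - 392 = -427$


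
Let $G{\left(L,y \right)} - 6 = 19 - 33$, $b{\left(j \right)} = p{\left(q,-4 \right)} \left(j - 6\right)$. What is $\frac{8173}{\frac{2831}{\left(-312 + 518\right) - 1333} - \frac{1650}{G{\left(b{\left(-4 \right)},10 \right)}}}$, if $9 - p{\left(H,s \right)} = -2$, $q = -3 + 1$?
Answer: $\frac{36843884}{918451} \approx 40.115$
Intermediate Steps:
$q = -2$
$p{\left(H,s \right)} = 11$ ($p{\left(H,s \right)} = 9 - -2 = 9 + 2 = 11$)
$b{\left(j \right)} = -66 + 11 j$ ($b{\left(j \right)} = 11 \left(j - 6\right) = 11 \left(-6 + j\right) = -66 + 11 j$)
$G{\left(L,y \right)} = -8$ ($G{\left(L,y \right)} = 6 + \left(19 - 33\right) = 6 - 14 = -8$)
$\frac{8173}{\frac{2831}{\left(-312 + 518\right) - 1333} - \frac{1650}{G{\left(b{\left(-4 \right)},10 \right)}}} = \frac{8173}{\frac{2831}{\left(-312 + 518\right) - 1333} - \frac{1650}{-8}} = \frac{8173}{\frac{2831}{206 - 1333} - - \frac{825}{4}} = \frac{8173}{\frac{2831}{-1127} + \frac{825}{4}} = \frac{8173}{2831 \left(- \frac{1}{1127}\right) + \frac{825}{4}} = \frac{8173}{- \frac{2831}{1127} + \frac{825}{4}} = \frac{8173}{\frac{918451}{4508}} = 8173 \cdot \frac{4508}{918451} = \frac{36843884}{918451}$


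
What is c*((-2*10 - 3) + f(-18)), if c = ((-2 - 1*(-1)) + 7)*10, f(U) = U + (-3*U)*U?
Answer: -60780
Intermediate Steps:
f(U) = U - 3*U²
c = 60 (c = ((-2 + 1) + 7)*10 = (-1 + 7)*10 = 6*10 = 60)
c*((-2*10 - 3) + f(-18)) = 60*((-2*10 - 3) - 18*(1 - 3*(-18))) = 60*((-20 - 3) - 18*(1 + 54)) = 60*(-23 - 18*55) = 60*(-23 - 990) = 60*(-1013) = -60780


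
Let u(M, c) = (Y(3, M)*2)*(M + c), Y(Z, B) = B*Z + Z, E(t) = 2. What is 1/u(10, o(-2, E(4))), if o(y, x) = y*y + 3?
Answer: 1/1122 ≈ 0.00089127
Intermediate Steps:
Y(Z, B) = Z + B*Z
o(y, x) = 3 + y² (o(y, x) = y² + 3 = 3 + y²)
u(M, c) = (6 + 6*M)*(M + c) (u(M, c) = ((3*(1 + M))*2)*(M + c) = ((3 + 3*M)*2)*(M + c) = (6 + 6*M)*(M + c))
1/u(10, o(-2, E(4))) = 1/(6*(1 + 10)*(10 + (3 + (-2)²))) = 1/(6*11*(10 + (3 + 4))) = 1/(6*11*(10 + 7)) = 1/(6*11*17) = 1/1122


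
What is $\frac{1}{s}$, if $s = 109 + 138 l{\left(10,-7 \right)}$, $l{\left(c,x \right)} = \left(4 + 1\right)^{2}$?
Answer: $\frac{1}{3559} \approx 0.00028098$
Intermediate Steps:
$l{\left(c,x \right)} = 25$ ($l{\left(c,x \right)} = 5^{2} = 25$)
$s = 3559$ ($s = 109 + 138 \cdot 25 = 109 + 3450 = 3559$)
$\frac{1}{s} = \frac{1}{3559}$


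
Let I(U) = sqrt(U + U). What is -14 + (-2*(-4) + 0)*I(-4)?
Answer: -14 + 16*I*sqrt(2) ≈ -14.0 + 22.627*I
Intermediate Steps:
I(U) = sqrt(2)*sqrt(U) (I(U) = sqrt(2*U) = sqrt(2)*sqrt(U))
-14 + (-2*(-4) + 0)*I(-4) = -14 + (-2*(-4) + 0)*(sqrt(2)*sqrt(-4)) = -14 + (8 + 0)*(sqrt(2)*(2*I)) = -14 + 8*(2*I*sqrt(2)) = -14 + 16*I*sqrt(2)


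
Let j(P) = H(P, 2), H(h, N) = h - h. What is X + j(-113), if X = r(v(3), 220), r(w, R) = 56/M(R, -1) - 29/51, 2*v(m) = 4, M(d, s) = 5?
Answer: 2711/255 ≈ 10.631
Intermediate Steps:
H(h, N) = 0
j(P) = 0
v(m) = 2 (v(m) = (½)*4 = 2)
r(w, R) = 2711/255 (r(w, R) = 56/5 - 29/51 = 2711/255)
X = 2711/255 ≈ 10.631
X + j(-113) = 2711/255 + 0 = 2711/255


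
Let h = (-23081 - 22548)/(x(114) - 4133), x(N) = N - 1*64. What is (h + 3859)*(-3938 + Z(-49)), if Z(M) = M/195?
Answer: -12135231289034/796185 ≈ -1.5242e+7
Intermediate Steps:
x(N) = -64 + N (x(N) = N - 64 = -64 + N)
h = 45629/4083 (h = (-23081 - 22548)/((-64 + 114) - 4133) = -45629/(50 - 4133) = -45629/(-4083) = -45629*(-1/4083) = 45629/4083 ≈ 11.175)
Z(M) = M/195 (Z(M) = M*(1/195) = M/195)
(h + 3859)*(-3938 + Z(-49)) = (45629/4083 + 3859)*(-3938 + (1/195)*(-49)) = 15801926*(-3938 - 49/195)/4083 = (15801926/4083)*(-767959/195) = -12135231289034/796185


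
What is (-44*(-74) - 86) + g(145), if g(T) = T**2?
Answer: 24195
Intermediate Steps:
(-44*(-74) - 86) + g(145) = (-44*(-74) - 86) + 145**2 = (3256 - 86) + 21025 = 3170 + 21025 = 24195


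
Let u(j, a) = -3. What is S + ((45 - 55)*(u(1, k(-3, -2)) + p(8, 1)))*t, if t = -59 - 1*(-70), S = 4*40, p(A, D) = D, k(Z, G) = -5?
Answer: 380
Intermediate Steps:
S = 160
t = 11 (t = -59 + 70 = 11)
S + ((45 - 55)*(u(1, k(-3, -2)) + p(8, 1)))*t = 160 + ((45 - 55)*(-3 + 1))*11 = 160 - 10*(-2)*11 = 160 + 20*11 = 160 + 220 = 380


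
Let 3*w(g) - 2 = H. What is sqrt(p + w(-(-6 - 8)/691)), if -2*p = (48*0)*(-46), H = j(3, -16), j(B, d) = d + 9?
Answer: I*sqrt(15)/3 ≈ 1.291*I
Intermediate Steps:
j(B, d) = 9 + d
H = -7 (H = 9 - 16 = -7)
w(g) = -5/3 (w(g) = 2/3 + (1/3)*(-7) = 2/3 - 7/3 = -5/3)
p = 0 (p = -48*0*(-46)/2 = -0*(-46) = -1/2*0 = 0)
sqrt(p + w(-(-6 - 8)/691)) = sqrt(0 - 5/3) = sqrt(-5/3) = I*sqrt(15)/3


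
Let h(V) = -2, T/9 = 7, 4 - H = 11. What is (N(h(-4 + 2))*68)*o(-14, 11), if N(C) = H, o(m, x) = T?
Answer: -29988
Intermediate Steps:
H = -7 (H = 4 - 1*11 = 4 - 11 = -7)
T = 63 (T = 9*7 = 63)
o(m, x) = 63
N(C) = -7
(N(h(-4 + 2))*68)*o(-14, 11) = -7*68*63 = -476*63 = -29988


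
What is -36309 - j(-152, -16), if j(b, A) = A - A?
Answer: -36309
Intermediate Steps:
j(b, A) = 0
-36309 - j(-152, -16) = -36309 - 1*0 = -36309 + 0 = -36309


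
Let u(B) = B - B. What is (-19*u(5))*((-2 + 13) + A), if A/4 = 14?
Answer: 0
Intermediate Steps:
A = 56 (A = 4*14 = 56)
u(B) = 0
(-19*u(5))*((-2 + 13) + A) = (-19*0)*((-2 + 13) + 56) = 0*(11 + 56) = 0*67 = 0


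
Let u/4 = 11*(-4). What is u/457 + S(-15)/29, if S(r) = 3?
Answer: -3733/13253 ≈ -0.28167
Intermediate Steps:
u = -176 (u = 4*(11*(-4)) = 4*(-44) = -176)
u/457 + S(-15)/29 = -176/457 + 3/29 = -3733/13253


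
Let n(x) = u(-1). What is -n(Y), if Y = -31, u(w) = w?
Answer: 1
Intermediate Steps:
n(x) = -1
-n(Y) = -1*(-1) = 1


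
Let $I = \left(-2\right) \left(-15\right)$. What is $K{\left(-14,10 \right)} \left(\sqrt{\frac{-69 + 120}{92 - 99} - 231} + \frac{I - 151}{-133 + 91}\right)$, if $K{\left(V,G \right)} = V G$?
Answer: $- \frac{1210}{3} - 40 i \sqrt{2919} \approx -403.33 - 2161.1 i$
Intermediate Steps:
$I = 30$
$K{\left(V,G \right)} = G V$
$K{\left(-14,10 \right)} \left(\sqrt{\frac{-69 + 120}{92 - 99} - 231} + \frac{I - 151}{-133 + 91}\right) = 10 \left(-14\right) \left(\sqrt{\frac{-69 + 120}{92 - 99} - 231} + \frac{30 - 151}{-133 + 91}\right) = - 140 \left(\sqrt{\frac{51}{-7} - 231} - \frac{121}{-42}\right) = - 140 \left(\sqrt{51 \left(- \frac{1}{7}\right) - 231} - - \frac{121}{42}\right) = - 140 \left(\sqrt{- \frac{51}{7} - 231} + \frac{121}{42}\right) = - 140 \left(\sqrt{- \frac{1668}{7}} + \frac{121}{42}\right) = - 140 \left(\frac{2 i \sqrt{2919}}{7} + \frac{121}{42}\right) = - 140 \left(\frac{121}{42} + \frac{2 i \sqrt{2919}}{7}\right) = - \frac{1210}{3} - 40 i \sqrt{2919}$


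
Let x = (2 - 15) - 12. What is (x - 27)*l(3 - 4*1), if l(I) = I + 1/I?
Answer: 104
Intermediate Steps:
l(I) = I + 1/I
x = -25 (x = -13 - 12 = -25)
(x - 27)*l(3 - 4*1) = (-25 - 27)*((3 - 4*1) + 1/(3 - 4*1)) = -52*((3 - 4) + 1/(3 - 4)) = -52*(-1 + 1/(-1)) = -52*(-1 - 1) = -52*(-2) = 104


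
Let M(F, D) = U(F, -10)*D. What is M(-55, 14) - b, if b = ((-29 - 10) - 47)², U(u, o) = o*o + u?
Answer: -6766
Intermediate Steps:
U(u, o) = u + o² (U(u, o) = o² + u = u + o²)
M(F, D) = D*(100 + F) (M(F, D) = (F + (-10)²)*D = (F + 100)*D = (100 + F)*D = D*(100 + F))
b = 7396 (b = (-39 - 47)² = (-86)² = 7396)
M(-55, 14) - b = 14*(100 - 55) - 1*7396 = 14*45 - 7396 = 630 - 7396 = -6766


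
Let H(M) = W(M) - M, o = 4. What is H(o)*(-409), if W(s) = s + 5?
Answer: -2045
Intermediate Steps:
W(s) = 5 + s
H(M) = 5 (H(M) = (5 + M) - M = 5)
H(o)*(-409) = 5*(-409) = -2045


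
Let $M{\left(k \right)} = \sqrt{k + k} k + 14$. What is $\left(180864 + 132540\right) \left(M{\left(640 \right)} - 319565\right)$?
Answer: $-100148561604 + 3209256960 \sqrt{5} \approx -9.2972 \cdot 10^{10}$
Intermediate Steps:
$M{\left(k \right)} = 14 + \sqrt{2} k^{\frac{3}{2}}$ ($M{\left(k \right)} = \sqrt{2 k} k + 14 = \sqrt{2} \sqrt{k} k + 14 = \sqrt{2} k^{\frac{3}{2}} + 14 = 14 + \sqrt{2} k^{\frac{3}{2}}$)
$\left(180864 + 132540\right) \left(M{\left(640 \right)} - 319565\right) = \left(180864 + 132540\right) \left(\left(14 + \sqrt{2} \cdot 640^{\frac{3}{2}}\right) - 319565\right) = 313404 \left(\left(14 + \sqrt{2} \cdot 5120 \sqrt{10}\right) - 319565\right) = 313404 \left(\left(14 + 10240 \sqrt{5}\right) - 319565\right) = 313404 \left(-319551 + 10240 \sqrt{5}\right) = -100148561604 + 3209256960 \sqrt{5}$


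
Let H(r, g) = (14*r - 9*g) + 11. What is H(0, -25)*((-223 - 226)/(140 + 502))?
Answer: -52982/321 ≈ -165.05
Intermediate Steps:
H(r, g) = 11 - 9*g + 14*r (H(r, g) = (-9*g + 14*r) + 11 = 11 - 9*g + 14*r)
H(0, -25)*((-223 - 226)/(140 + 502)) = (11 - 9*(-25) + 14*0)*((-223 - 226)/(140 + 502)) = (11 + 225 + 0)*(-449/642) = 236*(-449*1/642) = 236*(-449/642) = -52982/321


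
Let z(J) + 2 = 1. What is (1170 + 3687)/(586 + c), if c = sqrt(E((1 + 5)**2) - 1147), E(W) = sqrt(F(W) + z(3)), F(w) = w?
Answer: 4857/(586 + I*sqrt(1147 - sqrt(35))) ≈ 8.2609 - 0.4762*I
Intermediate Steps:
z(J) = -1 (z(J) = -2 + 1 = -1)
E(W) = sqrt(-1 + W) (E(W) = sqrt(W - 1) = sqrt(-1 + W))
c = sqrt(-1147 + sqrt(35)) (c = sqrt(sqrt(-1 + (1 + 5)**2) - 1147) = sqrt(sqrt(-1 + 6**2) - 1147) = sqrt(sqrt(-1 + 36) - 1147) = sqrt(sqrt(35) - 1147) = sqrt(-1147 + sqrt(35)) ≈ 33.78*I)
(1170 + 3687)/(586 + c) = (1170 + 3687)/(586 + sqrt(-1147 + sqrt(35))) = 4857/(586 + sqrt(-1147 + sqrt(35)))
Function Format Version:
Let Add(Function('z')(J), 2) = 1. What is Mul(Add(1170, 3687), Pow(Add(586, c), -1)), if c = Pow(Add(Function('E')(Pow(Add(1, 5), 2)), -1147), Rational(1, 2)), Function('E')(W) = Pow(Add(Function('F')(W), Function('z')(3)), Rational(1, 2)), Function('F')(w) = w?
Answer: Mul(4857, Pow(Add(586, Mul(I, Pow(Add(1147, Mul(-1, Pow(35, Rational(1, 2)))), Rational(1, 2)))), -1)) ≈ Add(8.2609, Mul(-0.47620, I))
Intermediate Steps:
Function('z')(J) = -1 (Function('z')(J) = Add(-2, 1) = -1)
Function('E')(W) = Pow(Add(-1, W), Rational(1, 2)) (Function('E')(W) = Pow(Add(W, -1), Rational(1, 2)) = Pow(Add(-1, W), Rational(1, 2)))
c = Pow(Add(-1147, Pow(35, Rational(1, 2))), Rational(1, 2)) (c = Pow(Add(Pow(Add(-1, Pow(Add(1, 5), 2)), Rational(1, 2)), -1147), Rational(1, 2)) = Pow(Add(Pow(Add(-1, Pow(6, 2)), Rational(1, 2)), -1147), Rational(1, 2)) = Pow(Add(Pow(Add(-1, 36), Rational(1, 2)), -1147), Rational(1, 2)) = Pow(Add(Pow(35, Rational(1, 2)), -1147), Rational(1, 2)) = Pow(Add(-1147, Pow(35, Rational(1, 2))), Rational(1, 2)) ≈ Mul(33.780, I))
Mul(Add(1170, 3687), Pow(Add(586, c), -1)) = Mul(Add(1170, 3687), Pow(Add(586, Pow(Add(-1147, Pow(35, Rational(1, 2))), Rational(1, 2))), -1)) = Mul(4857, Pow(Add(586, Pow(Add(-1147, Pow(35, Rational(1, 2))), Rational(1, 2))), -1))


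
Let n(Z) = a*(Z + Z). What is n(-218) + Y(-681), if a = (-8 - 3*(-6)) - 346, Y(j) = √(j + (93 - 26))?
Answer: 146496 + I*√614 ≈ 1.465e+5 + 24.779*I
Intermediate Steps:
Y(j) = √(67 + j) (Y(j) = √(j + 67) = √(67 + j))
a = -336 (a = (-8 + 18) - 346 = 10 - 346 = -336)
n(Z) = -672*Z (n(Z) = -336*(Z + Z) = -672*Z)
n(-218) + Y(-681) = -672*(-218) + √(67 - 681) = 146496 + √(-614) = 146496 + I*√614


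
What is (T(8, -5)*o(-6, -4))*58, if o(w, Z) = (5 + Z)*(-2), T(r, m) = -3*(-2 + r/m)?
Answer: -6264/5 ≈ -1252.8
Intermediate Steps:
T(r, m) = 6 - 3*r/m
o(w, Z) = -10 - 2*Z
(T(8, -5)*o(-6, -4))*58 = ((6 - 3*8/(-5))*(-10 - 2*(-4)))*58 = ((6 - 3*8*(-⅕))*(-10 + 8))*58 = ((6 + 24/5)*(-2))*58 = ((54/5)*(-2))*58 = -108/5*58 = -6264/5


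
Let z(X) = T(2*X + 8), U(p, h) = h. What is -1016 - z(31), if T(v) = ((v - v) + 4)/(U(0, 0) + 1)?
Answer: -1020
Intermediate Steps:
T(v) = 4 (T(v) = ((v - v) + 4)/(0 + 1) = (0 + 4)/1 = 4*1 = 4)
z(X) = 4
-1016 - z(31) = -1016 - 1*4 = -1016 - 4 = -1020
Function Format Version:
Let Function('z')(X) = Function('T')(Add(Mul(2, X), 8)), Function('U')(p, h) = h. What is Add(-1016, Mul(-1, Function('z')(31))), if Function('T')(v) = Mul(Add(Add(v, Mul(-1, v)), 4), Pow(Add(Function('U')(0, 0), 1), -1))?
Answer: -1020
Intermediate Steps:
Function('T')(v) = 4 (Function('T')(v) = Mul(Add(Add(v, Mul(-1, v)), 4), Pow(Add(0, 1), -1)) = Mul(Add(0, 4), Pow(1, -1)) = Mul(4, 1) = 4)
Function('z')(X) = 4
Add(-1016, Mul(-1, Function('z')(31))) = Add(-1016, Mul(-1, 4)) = Add(-1016, -4) = -1020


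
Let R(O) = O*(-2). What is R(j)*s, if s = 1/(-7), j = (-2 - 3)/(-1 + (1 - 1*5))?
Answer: 2/7 ≈ 0.28571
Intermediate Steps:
j = 1 (j = -5/(-1 + (1 - 5)) = -5/(-1 - 4) = -5/(-5) = -5*(-1/5) = 1)
R(O) = -2*O
s = -1/7 ≈ -0.14286
R(j)*s = -2*1*(-1/7) = -2*(-1/7) = 2/7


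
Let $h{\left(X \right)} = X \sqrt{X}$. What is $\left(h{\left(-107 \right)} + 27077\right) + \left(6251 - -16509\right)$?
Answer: $49837 - 107 i \sqrt{107} \approx 49837.0 - 1106.8 i$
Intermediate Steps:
$h{\left(X \right)} = X^{\frac{3}{2}}$
$\left(h{\left(-107 \right)} + 27077\right) + \left(6251 - -16509\right) = \left(\left(-107\right)^{\frac{3}{2}} + 27077\right) + \left(6251 - -16509\right) = \left(- 107 i \sqrt{107} + 27077\right) + \left(6251 + 16509\right) = \left(27077 - 107 i \sqrt{107}\right) + 22760 = 49837 - 107 i \sqrt{107}$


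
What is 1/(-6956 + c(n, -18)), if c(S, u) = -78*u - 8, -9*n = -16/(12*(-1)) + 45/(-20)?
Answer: -1/5560 ≈ -0.00017986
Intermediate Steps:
n = 11/108 (n = -(-16/(12*(-1)) + 45/(-20))/9 = -(-16/(-12) + 45*(-1/20))/9 = -(-16*(-1/12) - 9/4)/9 = -(4/3 - 9/4)/9 = -⅑*(-11/12) = 11/108 ≈ 0.10185)
c(S, u) = -8 - 78*u
1/(-6956 + c(n, -18)) = 1/(-6956 + (-8 - 78*(-18))) = 1/(-6956 + (-8 + 1404)) = 1/(-6956 + 1396) = 1/(-5560) = -1/5560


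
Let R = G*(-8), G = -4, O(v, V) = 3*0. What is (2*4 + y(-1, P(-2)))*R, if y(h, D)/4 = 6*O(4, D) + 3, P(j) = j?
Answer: 640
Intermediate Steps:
O(v, V) = 0
y(h, D) = 12 (y(h, D) = 4*(6*0 + 3) = 4*(0 + 3) = 4*3 = 12)
R = 32 (R = -4*(-8) = 32)
(2*4 + y(-1, P(-2)))*R = (2*4 + 12)*32 = (8 + 12)*32 = 20*32 = 640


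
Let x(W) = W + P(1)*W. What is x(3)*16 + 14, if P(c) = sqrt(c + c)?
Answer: 62 + 48*sqrt(2) ≈ 129.88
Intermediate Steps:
P(c) = sqrt(2)*sqrt(c) (P(c) = sqrt(2*c) = sqrt(2)*sqrt(c))
x(W) = W + W*sqrt(2) (x(W) = W + (sqrt(2)*sqrt(1))*W = W + (sqrt(2)*1)*W = W + sqrt(2)*W = W + W*sqrt(2))
x(3)*16 + 14 = (3*(1 + sqrt(2)))*16 + 14 = (3 + 3*sqrt(2))*16 + 14 = (48 + 48*sqrt(2)) + 14 = 62 + 48*sqrt(2)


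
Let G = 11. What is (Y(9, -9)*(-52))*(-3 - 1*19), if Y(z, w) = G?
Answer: 12584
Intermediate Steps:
Y(z, w) = 11
(Y(9, -9)*(-52))*(-3 - 1*19) = (11*(-52))*(-3 - 1*19) = -572*(-3 - 19) = -572*(-22) = 12584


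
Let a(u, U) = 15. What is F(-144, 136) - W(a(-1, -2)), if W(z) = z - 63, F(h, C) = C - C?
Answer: 48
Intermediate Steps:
F(h, C) = 0
W(z) = -63 + z
F(-144, 136) - W(a(-1, -2)) = 0 - (-63 + 15) = 0 - 1*(-48) = 0 + 48 = 48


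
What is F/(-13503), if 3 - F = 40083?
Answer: 13360/4501 ≈ 2.9682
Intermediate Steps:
F = -40080 (F = 3 - 1*40083 = 3 - 40083 = -40080)
F/(-13503) = -40080/(-13503) = -40080*(-1/13503) = 13360/4501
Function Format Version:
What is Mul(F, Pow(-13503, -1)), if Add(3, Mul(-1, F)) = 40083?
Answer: Rational(13360, 4501) ≈ 2.9682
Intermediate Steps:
F = -40080 (F = Add(3, Mul(-1, 40083)) = Add(3, -40083) = -40080)
Mul(F, Pow(-13503, -1)) = Mul(-40080, Pow(-13503, -1)) = Mul(-40080, Rational(-1, 13503)) = Rational(13360, 4501)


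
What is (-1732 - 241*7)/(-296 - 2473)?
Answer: 263/213 ≈ 1.2347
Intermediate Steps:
(-1732 - 241*7)/(-296 - 2473) = (-1732 - 1687)/(-2769) = -3419*(-1/2769) = 263/213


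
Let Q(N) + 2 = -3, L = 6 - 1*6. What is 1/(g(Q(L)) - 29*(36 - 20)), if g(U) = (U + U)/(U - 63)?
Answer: -34/15771 ≈ -0.0021559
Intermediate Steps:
L = 0 (L = 6 - 6 = 0)
Q(N) = -5 (Q(N) = -2 - 3 = -5)
g(U) = 2*U/(-63 + U) (g(U) = (2*U)/(-63 + U) = 2*U/(-63 + U))
1/(g(Q(L)) - 29*(36 - 20)) = 1/(2*(-5)/(-63 - 5) - 29*(36 - 20)) = 1/(2*(-5)/(-68) - 29*16) = 1/(2*(-5)*(-1/68) - 464) = 1/(5/34 - 464) = 1/(-15771/34) = -34/15771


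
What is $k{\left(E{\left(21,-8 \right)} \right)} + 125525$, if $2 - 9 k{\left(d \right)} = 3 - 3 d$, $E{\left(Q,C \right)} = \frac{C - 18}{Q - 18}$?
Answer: $125522$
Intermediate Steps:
$E{\left(Q,C \right)} = \frac{-18 + C}{-18 + Q}$
$k{\left(d \right)} = - \frac{1}{9} + \frac{d}{3}$ ($k{\left(d \right)} = \frac{2}{9} - \frac{3 - 3 d}{9} = \frac{2}{9} + \left(- \frac{1}{3} + \frac{d}{3}\right) = - \frac{1}{9} + \frac{d}{3}$)
$k{\left(E{\left(21,-8 \right)} \right)} + 125525 = \left(- \frac{1}{9} + \frac{\frac{1}{-18 + 21} \left(-18 - 8\right)}{3}\right) + 125525 = \left(- \frac{1}{9} + \frac{\frac{1}{3} \left(-26\right)}{3}\right) + 125525 = \left(- \frac{1}{9} + \frac{1}{3} \left(- \frac{26}{3}\right)\right) + 125525 = \left(- \frac{1}{9} - \frac{26}{9}\right) + 125525 = -3 + 125525 = 125522$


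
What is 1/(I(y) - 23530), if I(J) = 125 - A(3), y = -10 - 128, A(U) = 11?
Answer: -1/23416 ≈ -4.2706e-5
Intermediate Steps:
y = -138
I(J) = 114 (I(J) = 125 - 1*11 = 125 - 11 = 114)
1/(I(y) - 23530) = 1/(114 - 23530) = 1/(-23416) = -1/23416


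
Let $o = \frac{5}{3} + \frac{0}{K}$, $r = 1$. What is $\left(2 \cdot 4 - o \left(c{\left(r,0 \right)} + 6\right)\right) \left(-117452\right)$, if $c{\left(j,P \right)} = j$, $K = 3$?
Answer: $\frac{1291972}{3} \approx 4.3066 \cdot 10^{5}$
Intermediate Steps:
$o = \frac{5}{3}$ ($o = \frac{5}{3} + \frac{0}{3} = 5 \cdot \frac{1}{3} + 0 \cdot \frac{1}{3} = \frac{5}{3} + 0 = \frac{5}{3} \approx 1.6667$)
$\left(2 \cdot 4 - o \left(c{\left(r,0 \right)} + 6\right)\right) \left(-117452\right) = \left(2 \cdot 4 - \frac{5 \left(1 + 6\right)}{3}\right) \left(-117452\right) = \left(8 - \frac{5}{3} \cdot 7\right) \left(-117452\right) = \left(8 - \frac{35}{3}\right) \left(-117452\right) = \left(- \frac{11}{3}\right) \left(-117452\right) = \frac{1291972}{3}$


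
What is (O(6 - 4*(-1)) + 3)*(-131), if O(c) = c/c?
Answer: -524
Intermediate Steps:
O(c) = 1
(O(6 - 4*(-1)) + 3)*(-131) = (1 + 3)*(-131) = 4*(-131) = -524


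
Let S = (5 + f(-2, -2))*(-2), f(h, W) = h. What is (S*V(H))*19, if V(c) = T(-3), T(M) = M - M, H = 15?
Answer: 0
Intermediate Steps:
T(M) = 0
V(c) = 0
S = -6 (S = (5 - 2)*(-2) = 3*(-2) = -6)
(S*V(H))*19 = -6*0*19 = 0*19 = 0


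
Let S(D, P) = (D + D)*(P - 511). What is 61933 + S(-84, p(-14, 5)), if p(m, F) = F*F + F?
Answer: 142741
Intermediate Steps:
p(m, F) = F + F² (p(m, F) = F² + F = F + F²)
S(D, P) = 2*D*(-511 + P) (S(D, P) = (2*D)*(-511 + P) = 2*D*(-511 + P))
61933 + S(-84, p(-14, 5)) = 61933 + 2*(-84)*(-511 + 5*(1 + 5)) = 61933 + 2*(-84)*(-511 + 5*6) = 61933 + 2*(-84)*(-511 + 30) = 61933 + 2*(-84)*(-481) = 61933 + 80808 = 142741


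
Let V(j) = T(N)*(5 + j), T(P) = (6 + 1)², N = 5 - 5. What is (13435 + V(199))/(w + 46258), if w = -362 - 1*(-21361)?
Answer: 23431/67257 ≈ 0.34838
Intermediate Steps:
N = 0
T(P) = 49 (T(P) = 7² = 49)
V(j) = 245 + 49*j (V(j) = 49*(5 + j) = 245 + 49*j)
w = 20999 (w = -362 + 21361 = 20999)
(13435 + V(199))/(w + 46258) = (13435 + (245 + 49*199))/(20999 + 46258) = (13435 + (245 + 9751))/67257 = (13435 + 9996)*(1/67257) = 23431*(1/67257) = 23431/67257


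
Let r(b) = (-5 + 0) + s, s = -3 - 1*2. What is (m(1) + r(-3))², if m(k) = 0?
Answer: 100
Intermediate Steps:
s = -5 (s = -3 - 2 = -5)
r(b) = -10 (r(b) = (-5 + 0) - 5 = -5 - 5 = -10)
(m(1) + r(-3))² = (0 - 10)² = (-10)² = 100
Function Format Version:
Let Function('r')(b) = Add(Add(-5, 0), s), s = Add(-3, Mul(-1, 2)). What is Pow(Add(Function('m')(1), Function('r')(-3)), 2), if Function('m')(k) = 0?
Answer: 100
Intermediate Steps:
s = -5 (s = Add(-3, -2) = -5)
Function('r')(b) = -10 (Function('r')(b) = Add(Add(-5, 0), -5) = Add(-5, -5) = -10)
Pow(Add(Function('m')(1), Function('r')(-3)), 2) = Pow(Add(0, -10), 2) = Pow(-10, 2) = 100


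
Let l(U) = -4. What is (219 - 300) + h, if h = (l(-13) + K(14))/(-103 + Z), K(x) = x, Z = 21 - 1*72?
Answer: -6242/77 ≈ -81.065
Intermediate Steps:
Z = -51 (Z = 21 - 72 = -51)
h = -5/77 (h = (-4 + 14)/(-103 - 51) = 10/(-154) = 10*(-1/154) = -5/77 ≈ -0.064935)
(219 - 300) + h = (219 - 300) - 5/77 = -81 - 5/77 = -6242/77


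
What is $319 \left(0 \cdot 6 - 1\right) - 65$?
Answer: $-384$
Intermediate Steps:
$319 \left(0 \cdot 6 - 1\right) - 65 = 319 \left(0 - 1\right) - 65 = 319 \left(-1\right) - 65 = -319 - 65 = -384$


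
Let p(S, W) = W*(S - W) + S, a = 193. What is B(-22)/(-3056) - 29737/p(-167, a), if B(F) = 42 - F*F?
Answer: 60830123/106420616 ≈ 0.57160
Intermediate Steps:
B(F) = 42 - F²
p(S, W) = S + W*(S - W)
B(-22)/(-3056) - 29737/p(-167, a) = (42 - 1*(-22)²)/(-3056) - 29737/(-167 - 1*193² - 167*193) = (42 - 1*484)*(-1/3056) - 29737/(-167 - 1*37249 - 32231) = (42 - 484)*(-1/3056) - 29737/(-167 - 37249 - 32231) = -442*(-1/3056) - 29737/(-69647) = 221/1528 - 29737*(-1/69647) = 221/1528 + 29737/69647 = 60830123/106420616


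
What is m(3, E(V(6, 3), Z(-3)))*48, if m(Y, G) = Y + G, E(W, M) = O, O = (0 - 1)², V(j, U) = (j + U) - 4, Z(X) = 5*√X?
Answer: 192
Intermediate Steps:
V(j, U) = -4 + U + j (V(j, U) = (U + j) - 4 = -4 + U + j)
O = 1 (O = (-1)² = 1)
E(W, M) = 1
m(Y, G) = G + Y
m(3, E(V(6, 3), Z(-3)))*48 = (1 + 3)*48 = 4*48 = 192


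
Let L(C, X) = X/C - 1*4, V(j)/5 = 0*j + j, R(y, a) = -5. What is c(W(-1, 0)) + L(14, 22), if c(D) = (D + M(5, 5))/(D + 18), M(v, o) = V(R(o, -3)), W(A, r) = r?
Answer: -481/126 ≈ -3.8175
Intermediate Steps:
V(j) = 5*j (V(j) = 5*(0*j + j) = 5*(0 + j) = 5*j)
L(C, X) = -4 + X/C (L(C, X) = X/C - 4 = -4 + X/C)
M(v, o) = -25 (M(v, o) = 5*(-5) = -25)
c(D) = (-25 + D)/(18 + D) (c(D) = (D - 25)/(D + 18) = (-25 + D)/(18 + D))
c(W(-1, 0)) + L(14, 22) = (-25 + 0)/(18 + 0) + (-4 + 22/14) = -25/18 + (-4 + 22*(1/14)) = (1/18)*(-25) + (-4 + 11/7) = -25/18 - 17/7 = -481/126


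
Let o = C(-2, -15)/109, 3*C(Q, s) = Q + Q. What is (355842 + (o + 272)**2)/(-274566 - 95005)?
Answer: -45960152818/39517857459 ≈ -1.1630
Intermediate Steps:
C(Q, s) = 2*Q/3 (C(Q, s) = (Q + Q)/3 = (2*Q)/3 = 2*Q/3)
o = -4/327 (o = ((2/3)*(-2))/109 = -4/3*1/109 = -4/327 ≈ -0.012232)
(355842 + (o + 272)**2)/(-274566 - 95005) = (355842 + (-4/327 + 272)**2)/(-274566 - 95005) = (355842 + (88940/327)**2)/(-369571) = (355842 + 7910323600/106929)*(-1/369571) = (45960152818/106929)*(-1/369571) = -45960152818/39517857459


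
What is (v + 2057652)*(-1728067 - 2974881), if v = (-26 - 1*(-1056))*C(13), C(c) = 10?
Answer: -9725470722496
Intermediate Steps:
v = 10300 (v = (-26 - 1*(-1056))*10 = (-26 + 1056)*10 = 1030*10 = 10300)
(v + 2057652)*(-1728067 - 2974881) = (10300 + 2057652)*(-1728067 - 2974881) = 2067952*(-4702948) = -9725470722496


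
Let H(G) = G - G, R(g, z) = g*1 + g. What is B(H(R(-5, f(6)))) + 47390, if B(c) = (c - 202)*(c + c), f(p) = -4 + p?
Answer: 47390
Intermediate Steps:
R(g, z) = 2*g (R(g, z) = g + g = 2*g)
H(G) = 0
B(c) = 2*c*(-202 + c) (B(c) = (-202 + c)*(2*c) = 2*c*(-202 + c))
B(H(R(-5, f(6)))) + 47390 = 2*0*(-202 + 0) + 47390 = 2*0*(-202) + 47390 = 0 + 47390 = 47390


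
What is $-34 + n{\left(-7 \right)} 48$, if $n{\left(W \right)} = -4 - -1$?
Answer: $-178$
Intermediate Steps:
$n{\left(W \right)} = -3$ ($n{\left(W \right)} = -4 + 1 = -3$)
$-34 + n{\left(-7 \right)} 48 = -34 - 144 = -178$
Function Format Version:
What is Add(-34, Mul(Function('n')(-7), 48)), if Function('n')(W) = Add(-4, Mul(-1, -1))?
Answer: -178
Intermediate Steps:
Function('n')(W) = -3 (Function('n')(W) = Add(-4, 1) = -3)
Add(-34, Mul(Function('n')(-7), 48)) = Add(-34, Mul(-3, 48)) = Add(-34, -144) = -178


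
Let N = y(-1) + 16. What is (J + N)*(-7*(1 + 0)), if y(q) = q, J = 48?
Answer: -441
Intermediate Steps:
N = 15 (N = -1 + 16 = 15)
(J + N)*(-7*(1 + 0)) = (48 + 15)*(-7*(1 + 0)) = 63*(-7*1) = 63*(-7) = -441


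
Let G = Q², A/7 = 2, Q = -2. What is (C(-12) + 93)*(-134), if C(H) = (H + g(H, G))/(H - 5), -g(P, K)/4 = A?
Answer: -12998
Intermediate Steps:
A = 14 (A = 7*2 = 14)
G = 4 (G = (-2)² = 4)
g(P, K) = -56 (g(P, K) = -4*14 = -56)
C(H) = (-56 + H)/(-5 + H) (C(H) = (H - 56)/(H - 5) = (-56 + H)/(-5 + H))
(C(-12) + 93)*(-134) = ((-56 - 12)/(-5 - 12) + 93)*(-134) = (-68/(-17) + 93)*(-134) = (-1/17*(-68) + 93)*(-134) = (4 + 93)*(-134) = 97*(-134) = -12998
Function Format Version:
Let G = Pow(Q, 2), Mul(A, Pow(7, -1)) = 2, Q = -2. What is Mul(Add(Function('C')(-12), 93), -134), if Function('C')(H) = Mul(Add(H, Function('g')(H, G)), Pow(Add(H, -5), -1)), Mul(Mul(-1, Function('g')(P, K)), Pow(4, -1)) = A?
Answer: -12998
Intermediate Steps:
A = 14 (A = Mul(7, 2) = 14)
G = 4 (G = Pow(-2, 2) = 4)
Function('g')(P, K) = -56 (Function('g')(P, K) = Mul(-4, 14) = -56)
Function('C')(H) = Mul(Pow(Add(-5, H), -1), Add(-56, H)) (Function('C')(H) = Mul(Add(H, -56), Pow(Add(H, -5), -1)) = Mul(Add(-56, H), Pow(Add(-5, H), -1)) = Mul(Pow(Add(-5, H), -1), Add(-56, H)))
Mul(Add(Function('C')(-12), 93), -134) = Mul(Add(Mul(Pow(Add(-5, -12), -1), Add(-56, -12)), 93), -134) = Mul(Add(Mul(Pow(-17, -1), -68), 93), -134) = Mul(Add(Mul(Rational(-1, 17), -68), 93), -134) = Mul(Add(4, 93), -134) = Mul(97, -134) = -12998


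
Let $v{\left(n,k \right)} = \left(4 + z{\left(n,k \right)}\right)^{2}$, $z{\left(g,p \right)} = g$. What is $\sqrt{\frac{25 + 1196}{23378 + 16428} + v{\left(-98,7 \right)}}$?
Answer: $\frac{\sqrt{14000846434822}}{39806} \approx 94.0$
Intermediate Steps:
$v{\left(n,k \right)} = \left(4 + n\right)^{2}$
$\sqrt{\frac{25 + 1196}{23378 + 16428} + v{\left(-98,7 \right)}} = \sqrt{\frac{25 + 1196}{23378 + 16428} + \left(4 - 98\right)^{2}} = \sqrt{\frac{1221}{39806} + \left(-94\right)^{2}} = \sqrt{1221 \cdot \frac{1}{39806} + 8836} = \sqrt{\frac{1221}{39806} + 8836} = \sqrt{\frac{351727037}{39806}} = \frac{\sqrt{14000846434822}}{39806}$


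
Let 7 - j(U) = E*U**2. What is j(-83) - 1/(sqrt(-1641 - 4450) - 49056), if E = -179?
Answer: 2967543177557382/2406497227 + I*sqrt(6091)/2406497227 ≈ 1.2331e+6 + 3.2431e-8*I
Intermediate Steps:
j(U) = 7 + 179*U**2 (j(U) = 7 - (-179)*U**2 = 7 + 179*U**2)
j(-83) - 1/(sqrt(-1641 - 4450) - 49056) = (7 + 179*(-83)**2) - 1/(sqrt(-1641 - 4450) - 49056) = (7 + 179*6889) - 1/(sqrt(-6091) - 49056) = (7 + 1233131) - 1/(I*sqrt(6091) - 49056) = 1233138 - 1/(-49056 + I*sqrt(6091))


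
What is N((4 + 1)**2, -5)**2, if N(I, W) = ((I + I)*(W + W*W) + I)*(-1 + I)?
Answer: 605160000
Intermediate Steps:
N(I, W) = (-1 + I)*(I + 2*I*(W + W**2)) (N(I, W) = ((2*I)*(W + W**2) + I)*(-1 + I) = (2*I*(W + W**2) + I)*(-1 + I) = (I + 2*I*(W + W**2))*(-1 + I) = (-1 + I)*(I + 2*I*(W + W**2)))
N((4 + 1)**2, -5)**2 = ((4 + 1)**2*(-1 + (4 + 1)**2 - 2*(-5) - 2*(-5)**2 + 2*(4 + 1)**2*(-5) + 2*(4 + 1)**2*(-5)**2))**2 = (5**2*(-1 + 5**2 + 10 - 2*25 + 2*5**2*(-5) + 2*5**2*25))**2 = (25*(-1 + 25 + 10 - 50 + 2*25*(-5) + 2*25*25))**2 = (25*(-1 + 25 + 10 - 50 - 250 + 1250))**2 = (25*984)**2 = 24600**2 = 605160000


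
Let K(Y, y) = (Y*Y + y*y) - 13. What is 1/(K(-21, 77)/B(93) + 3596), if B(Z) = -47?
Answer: 47/162655 ≈ 0.00028895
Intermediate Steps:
K(Y, y) = -13 + Y² + y² (K(Y, y) = (Y² + y²) - 13 = -13 + Y² + y²)
1/(K(-21, 77)/B(93) + 3596) = 1/((-13 + (-21)² + 77²)/(-47) + 3596) = 1/((-13 + 441 + 5929)*(-1/47) + 3596) = 1/(6357*(-1/47) + 3596) = 1/(-6357/47 + 3596) = 1/(162655/47) = 47/162655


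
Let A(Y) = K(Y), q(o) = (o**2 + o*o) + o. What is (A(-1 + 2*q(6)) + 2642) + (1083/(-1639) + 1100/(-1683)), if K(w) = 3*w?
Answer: 778803470/250767 ≈ 3105.7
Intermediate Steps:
q(o) = o + 2*o**2 (q(o) = (o**2 + o**2) + o = 2*o**2 + o = o + 2*o**2)
A(Y) = 3*Y
(A(-1 + 2*q(6)) + 2642) + (1083/(-1639) + 1100/(-1683)) = (3*(-1 + 2*(6*(1 + 2*6))) + 2642) + (1083/(-1639) + 1100/(-1683)) = (3*(-1 + 2*(6*(1 + 12))) + 2642) + (1083*(-1/1639) + 1100*(-1/1683)) = (3*(-1 + 2*(6*13)) + 2642) + (-1083/1639 - 100/153) = (3*(-1 + 2*78) + 2642) - 329599/250767 = (3*(-1 + 156) + 2642) - 329599/250767 = (3*155 + 2642) - 329599/250767 = (465 + 2642) - 329599/250767 = 3107 - 329599/250767 = 778803470/250767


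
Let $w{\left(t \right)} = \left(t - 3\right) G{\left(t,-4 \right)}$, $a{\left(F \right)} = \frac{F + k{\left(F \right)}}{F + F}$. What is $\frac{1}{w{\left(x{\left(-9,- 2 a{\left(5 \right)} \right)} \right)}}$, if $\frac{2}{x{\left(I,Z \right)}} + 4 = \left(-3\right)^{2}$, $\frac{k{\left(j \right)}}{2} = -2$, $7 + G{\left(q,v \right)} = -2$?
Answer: $\frac{5}{117} \approx 0.042735$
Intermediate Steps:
$G{\left(q,v \right)} = -9$ ($G{\left(q,v \right)} = -7 - 2 = -9$)
$k{\left(j \right)} = -4$ ($k{\left(j \right)} = 2 \left(-2\right) = -4$)
$a{\left(F \right)} = \frac{-4 + F}{2 F}$ ($a{\left(F \right)} = \frac{F - 4}{F + F} = \frac{-4 + F}{2 F}$)
$x{\left(I,Z \right)} = \frac{2}{5}$ ($x{\left(I,Z \right)} = \frac{2}{-4 + \left(-3\right)^{2}} = \frac{2}{-4 + 9} = \frac{2}{5}$)
$w{\left(t \right)} = 27 - 9 t$ ($w{\left(t \right)} = \left(t - 3\right) \left(-9\right) = \left(-3 + t\right) \left(-9\right) = 27 - 9 t$)
$\frac{1}{w{\left(x{\left(-9,- 2 a{\left(5 \right)} \right)} \right)}} = \frac{1}{27 - \frac{18}{5}} = \frac{1}{\frac{117}{5}} = \frac{5}{117}$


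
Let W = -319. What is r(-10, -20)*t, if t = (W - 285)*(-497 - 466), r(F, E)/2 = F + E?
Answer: -34899120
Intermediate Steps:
r(F, E) = 2*E + 2*F (r(F, E) = 2*(F + E) = 2*(E + F) = 2*E + 2*F)
t = 581652 (t = (-319 - 285)*(-497 - 466) = -604*(-963) = 581652)
r(-10, -20)*t = (2*(-20) + 2*(-10))*581652 = (-40 - 20)*581652 = -60*581652 = -34899120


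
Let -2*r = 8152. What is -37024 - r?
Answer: -32948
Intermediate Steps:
r = -4076 (r = -½*8152 = -4076)
-37024 - r = -37024 - 1*(-4076) = -37024 + 4076 = -32948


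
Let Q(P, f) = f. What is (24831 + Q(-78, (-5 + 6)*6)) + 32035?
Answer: 56872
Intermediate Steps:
(24831 + Q(-78, (-5 + 6)*6)) + 32035 = (24831 + (-5 + 6)*6) + 32035 = (24831 + 1*6) + 32035 = (24831 + 6) + 32035 = 24837 + 32035 = 56872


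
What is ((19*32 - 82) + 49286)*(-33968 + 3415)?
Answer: -1521906036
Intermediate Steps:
((19*32 - 82) + 49286)*(-33968 + 3415) = ((608 - 82) + 49286)*(-30553) = (526 + 49286)*(-30553) = 49812*(-30553) = -1521906036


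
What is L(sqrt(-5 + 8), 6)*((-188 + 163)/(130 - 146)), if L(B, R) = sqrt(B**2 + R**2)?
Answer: 25*sqrt(39)/16 ≈ 9.7578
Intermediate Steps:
L(sqrt(-5 + 8), 6)*((-188 + 163)/(130 - 146)) = sqrt((sqrt(-5 + 8))**2 + 6**2)*((-188 + 163)/(130 - 146)) = sqrt((sqrt(3))**2 + 36)*(-25/(-16)) = sqrt(3 + 36)*(-25*(-1/16)) = sqrt(39)*(25/16) = 25*sqrt(39)/16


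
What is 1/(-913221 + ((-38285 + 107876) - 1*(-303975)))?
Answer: -1/539655 ≈ -1.8530e-6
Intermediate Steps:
1/(-913221 + ((-38285 + 107876) - 1*(-303975))) = 1/(-913221 + (69591 + 303975)) = 1/(-913221 + 373566) = 1/(-539655) = -1/539655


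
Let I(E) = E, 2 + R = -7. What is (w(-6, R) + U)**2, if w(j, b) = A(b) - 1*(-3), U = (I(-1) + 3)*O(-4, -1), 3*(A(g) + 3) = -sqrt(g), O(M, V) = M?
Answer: 63 + 16*I ≈ 63.0 + 16.0*I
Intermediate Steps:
R = -9 (R = -2 - 7 = -9)
A(g) = -3 - sqrt(g)/3 (A(g) = -3 + (-sqrt(g))/3 = -3 - sqrt(g)/3)
U = -8 (U = (-1 + 3)*(-4) = 2*(-4) = -8)
w(j, b) = -sqrt(b)/3 (w(j, b) = (-3 - sqrt(b)/3) - 1*(-3) = (-3 - sqrt(b)/3) + 3 = -sqrt(b)/3)
(w(-6, R) + U)**2 = (-I - 8)**2 = (-8 - I)**2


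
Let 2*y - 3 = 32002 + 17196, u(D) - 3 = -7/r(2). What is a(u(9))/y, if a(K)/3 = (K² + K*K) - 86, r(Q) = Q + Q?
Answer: -1989/196804 ≈ -0.010107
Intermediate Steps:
r(Q) = 2*Q
u(D) = 5/4 (u(D) = 3 - 7/(2*2) = 3 - 7/4 = 5/4)
a(K) = -258 + 6*K² (a(K) = 3*((K² + K*K) - 86) = 3*((K² + K²) - 86) = 3*(2*K² - 86) = 3*(-86 + 2*K²) = -258 + 6*K²)
y = 49201/2 (y = 3/2 + (32002 + 17196)/2 = 3/2 + (½)*49198 = 3/2 + 24599 = 49201/2 ≈ 24601.)
a(u(9))/y = (-258 + 6*(5/4)²)/(49201/2) = (-258 + 6*(25/16))*(2/49201) = (-258 + 75/8)*(2/49201) = -1989/8*2/49201 = -1989/196804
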